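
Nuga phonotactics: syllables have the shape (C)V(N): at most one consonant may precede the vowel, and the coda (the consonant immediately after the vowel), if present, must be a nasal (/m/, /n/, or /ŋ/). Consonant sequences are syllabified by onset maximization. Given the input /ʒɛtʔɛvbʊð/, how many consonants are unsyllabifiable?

The consonants /t/, /v/, /ð/ cannot be parsed into a legal (C)V(N) syllable (only a nasal (/m/, /n/, or /ŋ/) is licensed in coda position; onsets are limited to one consonant).

3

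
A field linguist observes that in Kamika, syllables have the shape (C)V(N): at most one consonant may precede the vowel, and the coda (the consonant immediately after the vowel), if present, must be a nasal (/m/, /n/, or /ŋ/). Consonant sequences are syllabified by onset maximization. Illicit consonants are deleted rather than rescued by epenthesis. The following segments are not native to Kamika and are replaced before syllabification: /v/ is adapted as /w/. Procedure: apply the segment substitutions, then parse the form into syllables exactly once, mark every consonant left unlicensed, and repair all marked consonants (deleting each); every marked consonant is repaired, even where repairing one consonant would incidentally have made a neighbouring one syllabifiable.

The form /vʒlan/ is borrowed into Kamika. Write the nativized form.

lan

Substitution: /v/ → /w/, giving /wʒlan/.
The consonants /w/, /ʒ/ cannot be parsed into a legal (C)V(N) syllable (only a nasal (/m/, /n/, or /ŋ/) is licensed in coda position; onsets are limited to one consonant).
Each unlicensed consonant is deleted: /w/, /ʒ/.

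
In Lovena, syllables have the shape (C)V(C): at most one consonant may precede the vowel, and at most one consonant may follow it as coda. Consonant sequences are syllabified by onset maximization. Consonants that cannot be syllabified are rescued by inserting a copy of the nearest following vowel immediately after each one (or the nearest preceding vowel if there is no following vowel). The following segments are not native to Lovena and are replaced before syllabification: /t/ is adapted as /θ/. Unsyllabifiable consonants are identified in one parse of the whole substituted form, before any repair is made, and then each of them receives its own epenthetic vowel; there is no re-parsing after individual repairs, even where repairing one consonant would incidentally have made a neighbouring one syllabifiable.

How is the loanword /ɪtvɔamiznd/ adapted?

ɪθvɔamiznidi

Substitution: /t/ → /θ/, giving /ɪθvɔamiznd/.
Under (C)V(C), the unsyllabifiable consonants are /n/, /d/ (at most one coda consonant is licensed; onsets are limited to one consonant).
Epenthesis after each stranded consonant: /n/ → /ni/, /d/ → /di/.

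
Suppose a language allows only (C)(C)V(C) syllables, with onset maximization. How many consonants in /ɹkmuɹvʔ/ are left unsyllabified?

The consonants /ɹ/, /v/, /ʔ/ cannot be parsed into a legal (C)(C)V(C) syllable (at most one coda consonant is licensed; onsets may contain at most 2 consonants).

3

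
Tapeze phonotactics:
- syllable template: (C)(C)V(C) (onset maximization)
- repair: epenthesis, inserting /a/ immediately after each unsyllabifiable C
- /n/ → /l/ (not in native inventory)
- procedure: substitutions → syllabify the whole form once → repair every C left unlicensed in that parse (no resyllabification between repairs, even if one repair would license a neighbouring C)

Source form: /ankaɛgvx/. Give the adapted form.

alkaɛgvaxa

Substitution: /n/ → /l/, giving /alkaɛgvx/.
The consonants /v/, /x/ cannot be parsed into a legal (C)(C)V(C) syllable (at most one coda consonant is licensed; onsets may contain at most 2 consonants).
Inserting the epenthetic vowel yields /v/ → /va/, /x/ → /xa/.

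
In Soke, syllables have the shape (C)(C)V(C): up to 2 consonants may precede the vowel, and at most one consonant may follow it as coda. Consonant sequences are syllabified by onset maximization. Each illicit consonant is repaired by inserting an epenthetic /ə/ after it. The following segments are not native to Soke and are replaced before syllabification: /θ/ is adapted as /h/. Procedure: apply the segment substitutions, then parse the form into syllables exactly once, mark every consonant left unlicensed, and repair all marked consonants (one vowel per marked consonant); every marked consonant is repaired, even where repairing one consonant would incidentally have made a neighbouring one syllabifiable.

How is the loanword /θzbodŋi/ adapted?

Substitution: /θ/ → /h/, giving /hzbodŋi/.
Under (C)(C)V(C), the unsyllabifiable consonants are /h/ (at most one coda consonant is licensed; onsets may contain at most 2 consonants).
Epenthesis after each stranded consonant: /h/ → /hə/.

həzbodŋi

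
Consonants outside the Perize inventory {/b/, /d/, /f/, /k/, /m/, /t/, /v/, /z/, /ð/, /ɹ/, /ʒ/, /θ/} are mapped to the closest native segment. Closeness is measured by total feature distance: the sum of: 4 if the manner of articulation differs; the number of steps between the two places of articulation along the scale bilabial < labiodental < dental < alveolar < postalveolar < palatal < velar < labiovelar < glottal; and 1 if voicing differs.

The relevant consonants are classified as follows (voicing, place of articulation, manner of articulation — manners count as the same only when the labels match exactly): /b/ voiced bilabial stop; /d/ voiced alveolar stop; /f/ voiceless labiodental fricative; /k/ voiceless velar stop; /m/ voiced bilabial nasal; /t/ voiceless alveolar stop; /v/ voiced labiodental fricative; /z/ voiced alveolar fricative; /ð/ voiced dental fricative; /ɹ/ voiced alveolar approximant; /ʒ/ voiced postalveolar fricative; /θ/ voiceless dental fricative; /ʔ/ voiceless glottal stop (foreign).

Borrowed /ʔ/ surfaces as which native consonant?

k

/k/ is closest: same manner (stop), place distance 2 (glottal→velar), same voicing; total 2. Next closest is /t/ at distance 5.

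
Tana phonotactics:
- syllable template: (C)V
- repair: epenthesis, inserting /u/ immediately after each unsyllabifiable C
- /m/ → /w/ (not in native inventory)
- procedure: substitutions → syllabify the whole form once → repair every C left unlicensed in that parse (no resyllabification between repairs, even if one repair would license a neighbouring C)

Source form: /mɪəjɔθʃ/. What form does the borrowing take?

wɪəjɔθuʃu

Substitution: /m/ → /w/, giving /wɪəjɔθʃ/.
Syllabifying with onset maximization leaves /θ/, /ʃ/ stranded (no codas are permitted; onsets are limited to one consonant).
Epenthesis after each stranded consonant: /θ/ → /θu/, /ʃ/ → /ʃu/.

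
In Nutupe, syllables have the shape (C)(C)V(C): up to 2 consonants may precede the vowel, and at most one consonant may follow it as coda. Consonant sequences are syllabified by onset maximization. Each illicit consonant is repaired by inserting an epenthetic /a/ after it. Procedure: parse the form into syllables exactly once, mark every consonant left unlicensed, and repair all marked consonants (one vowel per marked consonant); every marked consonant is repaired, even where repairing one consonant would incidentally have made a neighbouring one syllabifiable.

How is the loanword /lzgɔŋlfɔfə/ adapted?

Syllabifying with onset maximization leaves /l/ stranded (at most one coda consonant is licensed; onsets may contain at most 2 consonants).
Inserting the epenthetic vowel yields /l/ → /la/.

lazgɔŋlfɔfə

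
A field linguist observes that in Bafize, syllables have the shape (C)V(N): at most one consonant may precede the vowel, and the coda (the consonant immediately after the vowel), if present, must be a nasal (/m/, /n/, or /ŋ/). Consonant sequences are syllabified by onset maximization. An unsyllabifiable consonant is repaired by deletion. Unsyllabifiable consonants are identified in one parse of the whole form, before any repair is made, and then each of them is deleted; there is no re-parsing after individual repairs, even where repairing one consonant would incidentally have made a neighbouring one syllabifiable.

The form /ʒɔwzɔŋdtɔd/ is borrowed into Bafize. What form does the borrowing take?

ʒɔzɔŋtɔ

The consonants /w/, /d/, /d/ cannot be parsed into a legal (C)V(N) syllable (only a nasal (/m/, /n/, or /ŋ/) is licensed in coda position; onsets are limited to one consonant).
Each unlicensed consonant is deleted: /w/, /d/, /d/.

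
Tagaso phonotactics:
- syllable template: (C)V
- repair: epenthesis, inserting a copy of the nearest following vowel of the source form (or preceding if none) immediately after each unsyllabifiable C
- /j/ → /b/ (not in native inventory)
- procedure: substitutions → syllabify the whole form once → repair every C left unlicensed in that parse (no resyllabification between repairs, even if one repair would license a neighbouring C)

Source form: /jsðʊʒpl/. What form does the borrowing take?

bʊsʊðʊʒʊpʊlʊ

Substitution: /j/ → /b/, giving /bsðʊʒpl/.
Under (C)V, the unsyllabifiable consonants are /b/, /s/, /ʒ/, /p/, /l/ (no codas are permitted; onsets are limited to one consonant).
Each unlicensed consonant becomes the onset of a new syllable: /b/ → /bʊ/, /s/ → /sʊ/, /ʒ/ → /ʒʊ/, /p/ → /pʊ/, /l/ → /lʊ/.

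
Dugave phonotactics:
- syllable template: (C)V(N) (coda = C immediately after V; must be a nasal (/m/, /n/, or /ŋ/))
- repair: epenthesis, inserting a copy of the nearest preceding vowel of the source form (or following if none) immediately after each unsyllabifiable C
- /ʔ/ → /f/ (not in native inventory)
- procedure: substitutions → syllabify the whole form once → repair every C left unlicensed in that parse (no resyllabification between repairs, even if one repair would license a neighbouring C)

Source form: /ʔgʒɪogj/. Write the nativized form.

fɪgɪʒɪogojo

Substitution: /ʔ/ → /f/, giving /fgʒɪogj/.
Syllabifying with onset maximization leaves /f/, /g/, /g/, /j/ stranded (only a nasal (/m/, /n/, or /ŋ/) is licensed in coda position; onsets are limited to one consonant).
Inserting the epenthetic vowel yields /f/ → /fɪ/, /g/ → /gɪ/, /g/ → /go/, /j/ → /jo/.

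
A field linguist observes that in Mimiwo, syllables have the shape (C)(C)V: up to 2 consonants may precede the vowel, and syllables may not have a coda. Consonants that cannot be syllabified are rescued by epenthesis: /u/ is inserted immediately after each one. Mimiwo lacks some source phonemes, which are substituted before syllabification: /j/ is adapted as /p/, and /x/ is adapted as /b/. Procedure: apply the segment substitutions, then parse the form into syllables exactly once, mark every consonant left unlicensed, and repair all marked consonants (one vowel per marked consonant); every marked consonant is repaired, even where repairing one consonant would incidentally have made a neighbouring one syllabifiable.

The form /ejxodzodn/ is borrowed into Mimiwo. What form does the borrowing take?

epbodzodunu

Substitution: /j/ → /p/, /x/ → /b/, giving /epbodzodn/.
The consonants /d/, /n/ cannot be parsed into a legal (C)(C)V syllable (no codas are permitted; onsets may contain at most 2 consonants).
Each unlicensed consonant becomes the onset of a new syllable: /d/ → /du/, /n/ → /nu/.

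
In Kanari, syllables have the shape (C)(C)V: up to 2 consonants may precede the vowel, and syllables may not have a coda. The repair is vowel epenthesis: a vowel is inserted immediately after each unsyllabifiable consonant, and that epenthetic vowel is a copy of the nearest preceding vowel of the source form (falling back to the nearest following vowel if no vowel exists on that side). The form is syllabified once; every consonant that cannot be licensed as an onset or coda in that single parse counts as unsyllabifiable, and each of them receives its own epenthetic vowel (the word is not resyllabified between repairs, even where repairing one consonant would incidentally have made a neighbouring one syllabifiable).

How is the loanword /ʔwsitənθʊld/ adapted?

ʔiwsitənθʊlʊdʊ

Syllabifying with onset maximization leaves /ʔ/, /l/, /d/ stranded (no codas are permitted; onsets may contain at most 2 consonants).
Inserting the epenthetic vowel yields /ʔ/ → /ʔi/, /l/ → /lʊ/, /d/ → /dʊ/.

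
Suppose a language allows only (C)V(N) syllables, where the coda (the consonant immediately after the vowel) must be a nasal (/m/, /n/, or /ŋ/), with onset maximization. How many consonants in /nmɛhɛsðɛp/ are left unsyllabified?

Under (C)V(N), the unsyllabifiable consonants are /n/, /s/, /p/ (only a nasal (/m/, /n/, or /ŋ/) is licensed in coda position; onsets are limited to one consonant).

3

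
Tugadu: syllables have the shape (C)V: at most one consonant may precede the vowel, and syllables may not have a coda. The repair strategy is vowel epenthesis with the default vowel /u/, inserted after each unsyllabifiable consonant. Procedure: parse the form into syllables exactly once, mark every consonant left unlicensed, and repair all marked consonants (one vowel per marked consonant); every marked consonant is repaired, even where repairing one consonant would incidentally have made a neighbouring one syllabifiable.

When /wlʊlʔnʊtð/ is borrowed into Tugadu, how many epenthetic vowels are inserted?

5

The unsyllabifiable consonants are /w/, /l/, /ʔ/, /t/, /ð/; each receives one epenthetic vowel.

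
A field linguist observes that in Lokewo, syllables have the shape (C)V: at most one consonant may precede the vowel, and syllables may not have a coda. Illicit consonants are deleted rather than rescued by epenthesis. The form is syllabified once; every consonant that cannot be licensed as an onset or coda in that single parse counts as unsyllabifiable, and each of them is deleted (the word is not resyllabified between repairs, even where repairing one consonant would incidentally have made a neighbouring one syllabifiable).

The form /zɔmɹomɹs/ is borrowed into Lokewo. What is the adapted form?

zɔɹo

The consonants /m/, /m/, /ɹ/, /s/ cannot be parsed into a legal (C)V syllable (no codas are permitted; onsets are limited to one consonant).
Deletion applies to /m/, /m/, /ɹ/, /s/.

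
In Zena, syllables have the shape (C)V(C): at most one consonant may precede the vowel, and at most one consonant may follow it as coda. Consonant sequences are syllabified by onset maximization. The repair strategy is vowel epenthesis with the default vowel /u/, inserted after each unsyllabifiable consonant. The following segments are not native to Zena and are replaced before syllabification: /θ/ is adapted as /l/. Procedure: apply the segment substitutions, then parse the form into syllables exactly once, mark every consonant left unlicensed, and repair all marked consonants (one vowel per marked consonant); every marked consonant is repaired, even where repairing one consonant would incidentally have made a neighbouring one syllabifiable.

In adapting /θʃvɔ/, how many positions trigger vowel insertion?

2

After substitution the input is /lʃvɔ/.
The unsyllabifiable consonants are /l/, /ʃ/; each receives one epenthetic vowel.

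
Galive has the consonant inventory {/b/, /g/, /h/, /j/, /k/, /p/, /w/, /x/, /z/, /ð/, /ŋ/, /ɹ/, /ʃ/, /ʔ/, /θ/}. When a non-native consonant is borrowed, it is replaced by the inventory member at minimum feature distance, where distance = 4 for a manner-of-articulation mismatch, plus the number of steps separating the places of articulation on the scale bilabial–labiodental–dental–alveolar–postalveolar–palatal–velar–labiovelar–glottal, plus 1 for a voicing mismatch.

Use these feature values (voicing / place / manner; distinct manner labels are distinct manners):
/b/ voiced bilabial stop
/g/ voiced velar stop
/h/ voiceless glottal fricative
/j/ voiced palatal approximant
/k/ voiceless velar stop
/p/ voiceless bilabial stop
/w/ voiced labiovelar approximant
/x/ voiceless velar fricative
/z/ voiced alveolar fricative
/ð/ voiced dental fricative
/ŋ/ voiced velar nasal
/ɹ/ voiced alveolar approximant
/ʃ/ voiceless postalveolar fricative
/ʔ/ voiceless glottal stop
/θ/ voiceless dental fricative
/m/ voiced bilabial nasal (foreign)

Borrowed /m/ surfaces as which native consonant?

b

/b/ is closest: manner differs (nasal→stop, +4), place distance 0 (bilabial→bilabial), same voicing; total 4. Next closest is /p/ at distance 5.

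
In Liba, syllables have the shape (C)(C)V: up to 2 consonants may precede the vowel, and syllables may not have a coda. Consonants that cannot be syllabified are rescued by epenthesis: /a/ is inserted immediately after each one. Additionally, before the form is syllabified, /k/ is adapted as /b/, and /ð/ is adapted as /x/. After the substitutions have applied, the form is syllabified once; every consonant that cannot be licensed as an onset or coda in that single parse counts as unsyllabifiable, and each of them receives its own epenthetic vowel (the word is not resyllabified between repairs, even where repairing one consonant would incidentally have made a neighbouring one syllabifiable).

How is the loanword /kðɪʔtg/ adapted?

bxɪʔataga

Substitution: /k/ → /b/, /ð/ → /x/, giving /bxɪʔtg/.
The consonants /ʔ/, /t/, /g/ cannot be parsed into a legal (C)(C)V syllable (no codas are permitted; onsets may contain at most 2 consonants).
Inserting the epenthetic vowel yields /ʔ/ → /ʔa/, /t/ → /ta/, /g/ → /ga/.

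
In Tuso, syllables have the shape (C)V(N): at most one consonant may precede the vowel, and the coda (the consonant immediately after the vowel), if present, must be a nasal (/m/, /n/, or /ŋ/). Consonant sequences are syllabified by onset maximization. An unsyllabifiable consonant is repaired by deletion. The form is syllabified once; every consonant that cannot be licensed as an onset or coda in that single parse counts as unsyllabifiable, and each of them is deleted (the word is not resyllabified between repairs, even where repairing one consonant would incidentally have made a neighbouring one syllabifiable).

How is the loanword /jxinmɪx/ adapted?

xinmɪ

Under (C)V(N), the unsyllabifiable consonants are /j/, /x/ (only a nasal (/m/, /n/, or /ŋ/) is licensed in coda position; onsets are limited to one consonant).
Each unlicensed consonant is deleted: /j/, /x/.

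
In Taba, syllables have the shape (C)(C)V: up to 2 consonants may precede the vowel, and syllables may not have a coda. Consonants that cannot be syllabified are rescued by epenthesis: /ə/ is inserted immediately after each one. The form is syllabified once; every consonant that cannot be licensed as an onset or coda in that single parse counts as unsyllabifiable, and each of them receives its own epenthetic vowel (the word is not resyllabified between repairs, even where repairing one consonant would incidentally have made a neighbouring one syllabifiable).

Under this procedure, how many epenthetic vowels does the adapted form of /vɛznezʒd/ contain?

3

The unsyllabifiable consonants are /z/, /ʒ/, /d/; each receives one epenthetic vowel.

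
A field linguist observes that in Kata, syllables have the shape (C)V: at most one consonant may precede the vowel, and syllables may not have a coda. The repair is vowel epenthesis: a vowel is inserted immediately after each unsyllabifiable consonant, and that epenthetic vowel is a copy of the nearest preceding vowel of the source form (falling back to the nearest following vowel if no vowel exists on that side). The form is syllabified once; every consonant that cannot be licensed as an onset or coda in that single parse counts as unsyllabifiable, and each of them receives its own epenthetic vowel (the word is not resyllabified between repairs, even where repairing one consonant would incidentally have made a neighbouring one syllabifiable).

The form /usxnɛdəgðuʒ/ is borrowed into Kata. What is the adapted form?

The consonants /s/, /x/, /g/, /ʒ/ cannot be parsed into a legal (C)V syllable (no codas are permitted; onsets are limited to one consonant).
Each unlicensed consonant becomes the onset of a new syllable: /s/ → /su/, /x/ → /xu/, /g/ → /gə/, /ʒ/ → /ʒu/.

usuxunɛdəgəðuʒu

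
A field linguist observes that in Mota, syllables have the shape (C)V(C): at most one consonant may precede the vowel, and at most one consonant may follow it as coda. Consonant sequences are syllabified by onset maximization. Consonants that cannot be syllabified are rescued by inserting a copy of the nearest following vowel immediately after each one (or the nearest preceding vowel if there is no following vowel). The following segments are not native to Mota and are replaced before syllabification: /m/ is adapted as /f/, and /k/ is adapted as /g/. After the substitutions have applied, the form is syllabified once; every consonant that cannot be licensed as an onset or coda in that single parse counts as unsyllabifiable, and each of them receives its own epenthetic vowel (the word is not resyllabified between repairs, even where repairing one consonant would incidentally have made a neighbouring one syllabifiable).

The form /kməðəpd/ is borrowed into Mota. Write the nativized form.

Substitution: /k/ → /g/, /m/ → /f/, giving /gfəðəpd/.
The consonants /g/, /d/ cannot be parsed into a legal (C)V(C) syllable (at most one coda consonant is licensed; onsets are limited to one consonant).
Epenthesis after each stranded consonant: /g/ → /gə/, /d/ → /də/.

gəfəðəpdə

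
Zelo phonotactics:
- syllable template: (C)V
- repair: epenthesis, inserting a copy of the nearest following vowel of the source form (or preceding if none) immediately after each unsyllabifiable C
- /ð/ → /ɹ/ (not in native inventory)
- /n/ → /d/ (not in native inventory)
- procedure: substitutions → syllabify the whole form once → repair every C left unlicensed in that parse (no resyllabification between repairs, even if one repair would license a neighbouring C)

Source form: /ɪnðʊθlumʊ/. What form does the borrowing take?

ɪdʊɹʊθulumʊ

Substitution: /n/ → /d/, /ð/ → /ɹ/, giving /ɪdɹʊθlumʊ/.
The consonants /d/, /θ/ cannot be parsed into a legal (C)V syllable (no codas are permitted; onsets are limited to one consonant).
Inserting the epenthetic vowel yields /d/ → /dʊ/, /θ/ → /θu/.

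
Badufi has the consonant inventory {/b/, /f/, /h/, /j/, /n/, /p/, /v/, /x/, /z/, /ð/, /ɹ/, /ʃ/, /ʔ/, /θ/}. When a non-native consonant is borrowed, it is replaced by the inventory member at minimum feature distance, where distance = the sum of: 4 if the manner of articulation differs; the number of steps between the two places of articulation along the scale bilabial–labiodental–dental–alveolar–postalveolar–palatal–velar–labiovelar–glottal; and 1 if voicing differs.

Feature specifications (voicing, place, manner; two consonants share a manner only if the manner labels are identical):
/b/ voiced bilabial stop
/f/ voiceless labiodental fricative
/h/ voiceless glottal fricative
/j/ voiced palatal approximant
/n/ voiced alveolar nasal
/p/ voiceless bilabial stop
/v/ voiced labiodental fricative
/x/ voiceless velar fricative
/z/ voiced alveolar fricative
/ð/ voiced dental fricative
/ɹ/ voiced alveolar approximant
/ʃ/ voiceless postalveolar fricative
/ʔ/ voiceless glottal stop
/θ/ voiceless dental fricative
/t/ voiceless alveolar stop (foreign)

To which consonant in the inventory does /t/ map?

p

/p/ is closest: same manner (stop), place distance 3 (alveolar→bilabial), same voicing; total 3. Next closest is /b/ at distance 4.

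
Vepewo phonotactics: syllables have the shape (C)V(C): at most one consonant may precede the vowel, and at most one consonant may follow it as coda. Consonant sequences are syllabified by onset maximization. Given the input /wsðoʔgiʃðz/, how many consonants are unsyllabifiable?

The consonants /w/, /s/, /ð/, /z/ cannot be parsed into a legal (C)V(C) syllable (at most one coda consonant is licensed; onsets are limited to one consonant).

4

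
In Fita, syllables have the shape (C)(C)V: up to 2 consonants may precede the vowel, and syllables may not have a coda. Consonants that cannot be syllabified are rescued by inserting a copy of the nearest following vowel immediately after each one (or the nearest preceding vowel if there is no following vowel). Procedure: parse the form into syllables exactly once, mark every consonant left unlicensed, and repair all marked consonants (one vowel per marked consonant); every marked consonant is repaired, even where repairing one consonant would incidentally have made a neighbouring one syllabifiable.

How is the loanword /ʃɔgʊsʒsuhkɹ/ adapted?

The consonants /s/, /h/, /k/, /ɹ/ cannot be parsed into a legal (C)(C)V syllable (no codas are permitted; onsets may contain at most 2 consonants).
Epenthesis after each stranded consonant: /s/ → /su/, /h/ → /hu/, /k/ → /ku/, /ɹ/ → /ɹu/.

ʃɔgʊsuʒsuhukuɹu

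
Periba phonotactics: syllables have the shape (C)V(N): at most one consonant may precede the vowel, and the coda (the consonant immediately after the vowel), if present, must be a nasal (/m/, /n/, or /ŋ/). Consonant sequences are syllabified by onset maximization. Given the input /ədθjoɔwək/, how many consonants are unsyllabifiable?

3

Under (C)V(N), the unsyllabifiable consonants are /d/, /θ/, /k/ (only a nasal (/m/, /n/, or /ŋ/) is licensed in coda position; onsets are limited to one consonant).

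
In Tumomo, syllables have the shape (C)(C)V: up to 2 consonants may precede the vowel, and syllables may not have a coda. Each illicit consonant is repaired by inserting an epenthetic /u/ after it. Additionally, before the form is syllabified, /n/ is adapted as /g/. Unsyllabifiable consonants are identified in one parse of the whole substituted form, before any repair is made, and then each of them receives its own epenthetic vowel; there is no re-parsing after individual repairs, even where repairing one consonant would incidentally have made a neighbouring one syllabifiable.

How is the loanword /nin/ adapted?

Substitution: /n/ → /g/, giving /gig/.
The consonants /g/ cannot be parsed into a legal (C)(C)V syllable (no codas are permitted; onsets may contain at most 2 consonants).
Each unlicensed consonant becomes the onset of a new syllable: /g/ → /gu/.

gigu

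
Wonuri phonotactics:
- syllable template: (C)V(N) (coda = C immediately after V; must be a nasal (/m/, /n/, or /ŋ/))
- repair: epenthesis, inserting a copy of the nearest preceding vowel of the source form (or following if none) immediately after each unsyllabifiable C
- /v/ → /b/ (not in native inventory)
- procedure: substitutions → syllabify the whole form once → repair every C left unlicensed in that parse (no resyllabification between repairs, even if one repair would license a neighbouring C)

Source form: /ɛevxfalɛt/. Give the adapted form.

Substitution: /v/ → /b/, giving /ɛebxfalɛt/.
Under (C)V(N), the unsyllabifiable consonants are /b/, /x/, /t/ (only a nasal (/m/, /n/, or /ŋ/) is licensed in coda position; onsets are limited to one consonant).
Inserting the epenthetic vowel yields /b/ → /be/, /x/ → /xe/, /t/ → /tɛ/.

ɛebexefalɛtɛ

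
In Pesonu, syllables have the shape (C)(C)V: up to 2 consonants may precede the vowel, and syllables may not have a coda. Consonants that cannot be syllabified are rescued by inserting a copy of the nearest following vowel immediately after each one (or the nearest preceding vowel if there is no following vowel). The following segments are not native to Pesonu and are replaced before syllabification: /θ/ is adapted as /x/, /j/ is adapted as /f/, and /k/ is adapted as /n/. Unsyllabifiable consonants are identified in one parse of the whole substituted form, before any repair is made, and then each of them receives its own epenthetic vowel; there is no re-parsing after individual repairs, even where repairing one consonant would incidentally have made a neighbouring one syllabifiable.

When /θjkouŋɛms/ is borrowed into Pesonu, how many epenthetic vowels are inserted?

3

After substitution the input is /xfnouŋɛms/.
The unsyllabifiable consonants are /x/, /m/, /s/; each receives one epenthetic vowel.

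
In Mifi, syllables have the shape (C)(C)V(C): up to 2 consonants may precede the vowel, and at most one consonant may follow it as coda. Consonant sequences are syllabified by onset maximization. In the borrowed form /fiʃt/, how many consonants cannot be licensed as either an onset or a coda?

1

Syllabifying with onset maximization leaves /t/ stranded (at most one coda consonant is licensed; onsets may contain at most 2 consonants).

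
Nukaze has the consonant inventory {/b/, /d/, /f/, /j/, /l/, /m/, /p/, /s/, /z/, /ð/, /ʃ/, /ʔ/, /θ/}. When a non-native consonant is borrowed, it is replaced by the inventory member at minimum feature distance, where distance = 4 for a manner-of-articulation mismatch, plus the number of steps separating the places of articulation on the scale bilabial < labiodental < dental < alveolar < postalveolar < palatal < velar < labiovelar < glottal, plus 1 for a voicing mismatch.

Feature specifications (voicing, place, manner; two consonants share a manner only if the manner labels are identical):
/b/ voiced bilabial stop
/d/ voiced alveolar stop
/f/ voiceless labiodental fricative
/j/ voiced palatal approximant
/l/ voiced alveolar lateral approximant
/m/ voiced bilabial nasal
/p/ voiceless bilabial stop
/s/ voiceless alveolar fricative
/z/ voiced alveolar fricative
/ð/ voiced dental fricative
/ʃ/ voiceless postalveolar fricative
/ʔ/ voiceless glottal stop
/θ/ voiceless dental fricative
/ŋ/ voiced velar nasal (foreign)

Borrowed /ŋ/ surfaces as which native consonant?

/j/ is closest: manner differs (nasal→approximant, +4), place distance 1 (velar→palatal), same voicing; total 5. Next closest is /m/ at distance 6.

j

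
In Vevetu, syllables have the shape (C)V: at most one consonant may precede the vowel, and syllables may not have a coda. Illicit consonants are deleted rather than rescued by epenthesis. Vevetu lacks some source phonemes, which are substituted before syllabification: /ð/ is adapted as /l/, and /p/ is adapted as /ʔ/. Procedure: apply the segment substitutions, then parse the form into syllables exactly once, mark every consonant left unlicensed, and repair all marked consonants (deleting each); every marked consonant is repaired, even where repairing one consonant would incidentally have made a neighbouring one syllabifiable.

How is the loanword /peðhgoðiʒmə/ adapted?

ʔegolimə

Substitution: /p/ → /ʔ/, /ð/ → /l/, giving /ʔelhgoliʒmə/.
The consonants /l/, /h/, /ʒ/ cannot be parsed into a legal (C)V syllable (no codas are permitted; onsets are limited to one consonant).
Deleting the stranded consonants removes /l/, /h/, /ʒ/.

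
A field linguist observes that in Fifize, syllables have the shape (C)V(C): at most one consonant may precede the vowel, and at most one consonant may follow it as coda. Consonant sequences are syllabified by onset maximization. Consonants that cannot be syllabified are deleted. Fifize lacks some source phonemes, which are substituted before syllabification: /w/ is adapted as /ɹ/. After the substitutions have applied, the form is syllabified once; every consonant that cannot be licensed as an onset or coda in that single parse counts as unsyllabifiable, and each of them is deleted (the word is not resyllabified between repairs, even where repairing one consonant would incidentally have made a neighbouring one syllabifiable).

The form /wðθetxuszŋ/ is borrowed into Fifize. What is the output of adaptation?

θetxus

Substitution: /w/ → /ɹ/, giving /ɹðθetxuszŋ/.
Under (C)V(C), the unsyllabifiable consonants are /ɹ/, /ð/, /z/, /ŋ/ (at most one coda consonant is licensed; onsets are limited to one consonant).
Deletion applies to /ɹ/, /ð/, /z/, /ŋ/.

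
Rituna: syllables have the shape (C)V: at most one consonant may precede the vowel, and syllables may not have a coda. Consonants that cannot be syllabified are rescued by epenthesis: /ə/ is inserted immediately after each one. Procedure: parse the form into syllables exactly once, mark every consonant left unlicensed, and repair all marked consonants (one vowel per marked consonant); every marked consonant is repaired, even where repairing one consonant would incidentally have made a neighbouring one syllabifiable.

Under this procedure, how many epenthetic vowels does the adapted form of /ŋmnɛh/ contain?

The unsyllabifiable consonants are /ŋ/, /m/, /h/; each receives one epenthetic vowel.

3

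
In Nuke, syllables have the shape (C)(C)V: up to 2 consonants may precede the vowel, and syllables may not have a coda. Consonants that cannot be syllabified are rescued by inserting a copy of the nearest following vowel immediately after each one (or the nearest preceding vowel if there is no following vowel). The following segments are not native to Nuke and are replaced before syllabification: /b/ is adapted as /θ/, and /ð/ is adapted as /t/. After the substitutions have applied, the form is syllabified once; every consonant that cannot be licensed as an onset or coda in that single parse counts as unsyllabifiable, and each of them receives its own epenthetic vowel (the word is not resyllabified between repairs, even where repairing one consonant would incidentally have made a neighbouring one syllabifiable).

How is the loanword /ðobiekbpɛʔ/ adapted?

toθiekɛθpɛʔɛ

Substitution: /ð/ → /t/, /b/ → /θ/, giving /toθiekθpɛʔ/.
Under (C)(C)V, the unsyllabifiable consonants are /k/, /ʔ/ (no codas are permitted; onsets may contain at most 2 consonants).
Each unlicensed consonant becomes the onset of a new syllable: /k/ → /kɛ/, /ʔ/ → /ʔɛ/.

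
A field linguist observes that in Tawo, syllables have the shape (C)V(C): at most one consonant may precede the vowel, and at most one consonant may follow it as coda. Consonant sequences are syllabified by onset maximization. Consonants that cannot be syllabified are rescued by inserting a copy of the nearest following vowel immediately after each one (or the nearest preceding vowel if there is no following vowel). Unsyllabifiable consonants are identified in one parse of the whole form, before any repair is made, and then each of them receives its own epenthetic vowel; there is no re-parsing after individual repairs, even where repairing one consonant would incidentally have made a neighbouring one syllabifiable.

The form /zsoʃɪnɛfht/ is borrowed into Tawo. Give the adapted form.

zosoʃɪnɛfhɛtɛ

Syllabifying with onset maximization leaves /z/, /h/, /t/ stranded (at most one coda consonant is licensed; onsets are limited to one consonant).
Inserting the epenthetic vowel yields /z/ → /zo/, /h/ → /hɛ/, /t/ → /tɛ/.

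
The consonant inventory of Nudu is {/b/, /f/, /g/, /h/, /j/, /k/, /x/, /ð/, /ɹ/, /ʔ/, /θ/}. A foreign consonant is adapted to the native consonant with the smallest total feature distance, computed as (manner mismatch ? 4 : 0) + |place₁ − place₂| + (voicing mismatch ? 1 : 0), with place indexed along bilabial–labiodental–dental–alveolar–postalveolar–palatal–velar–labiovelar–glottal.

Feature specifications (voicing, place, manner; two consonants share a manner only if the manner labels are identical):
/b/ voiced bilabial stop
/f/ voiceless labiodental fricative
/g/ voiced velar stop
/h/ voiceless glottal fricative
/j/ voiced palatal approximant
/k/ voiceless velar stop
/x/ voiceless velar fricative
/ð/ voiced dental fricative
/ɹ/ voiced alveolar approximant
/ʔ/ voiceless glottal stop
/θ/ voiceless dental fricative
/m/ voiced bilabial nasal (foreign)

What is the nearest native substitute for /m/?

/b/ is closest: manner differs (nasal→stop, +4), place distance 0 (bilabial→bilabial), same voicing; total 4. Next closest is /f/ at distance 6.

b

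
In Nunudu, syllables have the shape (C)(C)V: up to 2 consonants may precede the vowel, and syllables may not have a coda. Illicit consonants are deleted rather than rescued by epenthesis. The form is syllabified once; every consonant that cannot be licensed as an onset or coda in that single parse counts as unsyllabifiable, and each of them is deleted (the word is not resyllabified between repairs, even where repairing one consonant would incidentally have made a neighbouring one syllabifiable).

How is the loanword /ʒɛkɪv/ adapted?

ʒɛkɪ

Syllabifying with onset maximization leaves /v/ stranded (no codas are permitted; onsets may contain at most 2 consonants).
Deletion applies to /v/.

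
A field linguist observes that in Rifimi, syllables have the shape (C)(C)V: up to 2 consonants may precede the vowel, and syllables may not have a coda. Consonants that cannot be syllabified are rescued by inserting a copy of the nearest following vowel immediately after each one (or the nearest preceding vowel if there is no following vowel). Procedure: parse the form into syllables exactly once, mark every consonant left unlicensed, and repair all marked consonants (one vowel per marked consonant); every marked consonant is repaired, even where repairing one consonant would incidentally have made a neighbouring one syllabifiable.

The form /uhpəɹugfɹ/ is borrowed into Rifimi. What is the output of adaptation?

uhpəɹugufuɹu

Under (C)(C)V, the unsyllabifiable consonants are /g/, /f/, /ɹ/ (no codas are permitted; onsets may contain at most 2 consonants).
Epenthesis after each stranded consonant: /g/ → /gu/, /f/ → /fu/, /ɹ/ → /ɹu/.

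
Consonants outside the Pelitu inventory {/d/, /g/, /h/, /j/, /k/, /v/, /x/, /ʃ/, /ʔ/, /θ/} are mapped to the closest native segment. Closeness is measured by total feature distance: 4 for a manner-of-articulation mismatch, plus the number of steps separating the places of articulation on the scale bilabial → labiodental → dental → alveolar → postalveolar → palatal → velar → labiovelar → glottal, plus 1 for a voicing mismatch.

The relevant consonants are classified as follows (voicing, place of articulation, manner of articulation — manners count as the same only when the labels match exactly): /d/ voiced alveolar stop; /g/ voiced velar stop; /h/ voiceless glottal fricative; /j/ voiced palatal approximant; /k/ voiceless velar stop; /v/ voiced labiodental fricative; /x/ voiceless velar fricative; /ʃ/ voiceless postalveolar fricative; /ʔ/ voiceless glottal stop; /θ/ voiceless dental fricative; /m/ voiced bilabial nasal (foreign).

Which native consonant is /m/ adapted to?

/v/ is closest: manner differs (nasal→fricative, +4), place distance 1 (bilabial→labiodental), same voicing; total 5. Next closest is /d/ at distance 7.

v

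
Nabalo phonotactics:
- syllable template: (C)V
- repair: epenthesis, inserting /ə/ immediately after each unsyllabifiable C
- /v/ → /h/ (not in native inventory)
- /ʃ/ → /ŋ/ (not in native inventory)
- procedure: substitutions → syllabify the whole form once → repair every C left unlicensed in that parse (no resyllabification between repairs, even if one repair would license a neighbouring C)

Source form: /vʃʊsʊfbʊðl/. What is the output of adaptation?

həŋʊsʊfəbʊðələ

Substitution: /v/ → /h/, /ʃ/ → /ŋ/, giving /hŋʊsʊfbʊðl/.
Syllabifying with onset maximization leaves /h/, /f/, /ð/, /l/ stranded (no codas are permitted; onsets are limited to one consonant).
Epenthesis after each stranded consonant: /h/ → /hə/, /f/ → /fə/, /ð/ → /ðə/, /l/ → /lə/.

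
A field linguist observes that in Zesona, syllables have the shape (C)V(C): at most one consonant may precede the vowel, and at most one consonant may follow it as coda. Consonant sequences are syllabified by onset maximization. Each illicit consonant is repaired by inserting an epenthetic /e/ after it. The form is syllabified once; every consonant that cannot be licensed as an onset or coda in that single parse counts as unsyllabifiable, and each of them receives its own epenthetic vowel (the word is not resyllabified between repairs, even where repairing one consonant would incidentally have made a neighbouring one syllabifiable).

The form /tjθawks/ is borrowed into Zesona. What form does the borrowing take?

Under (C)V(C), the unsyllabifiable consonants are /t/, /j/, /k/, /s/ (at most one coda consonant is licensed; onsets are limited to one consonant).
Inserting the epenthetic vowel yields /t/ → /te/, /j/ → /je/, /k/ → /ke/, /s/ → /se/.

tejeθawkese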